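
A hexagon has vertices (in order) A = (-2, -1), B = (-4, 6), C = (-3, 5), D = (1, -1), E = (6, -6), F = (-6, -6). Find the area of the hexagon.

Apply the shoelace (surveyor's) formula: 2A = Σ (x_i·y_{i+1} − x_{i+1}·y_i), indices taken mod 6.
Σ = (-16) + (-2) + (-2) + (0) + (-72) + (-6) = -98
Area = |Σ|/2 = 49.

49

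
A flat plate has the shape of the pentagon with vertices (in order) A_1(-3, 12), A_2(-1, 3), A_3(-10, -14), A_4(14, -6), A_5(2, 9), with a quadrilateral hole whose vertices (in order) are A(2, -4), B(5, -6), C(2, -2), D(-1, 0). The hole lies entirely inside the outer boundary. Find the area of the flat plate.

240

Outer boundary:
Apply Gauss's area formula: 2A = Σ (x_i·y_{i+1} − x_{i+1}·y_i), indices taken mod 5.
A_1→A_2: (-3)(3) − (-1)(12) = 3
A_2→A_3: (-1)(-14) − (-10)(3) = 44
A_3→A_4: (-10)(-6) − (14)(-14) = 256
A_4→A_5: (14)(9) − (2)(-6) = 138
A_5→A_1: (2)(12) − (-3)(9) = 51
Σ = 492
Area = |Σ|/2 = 246.
Hole:
Apply the shoelace (surveyor's) formula: 2A = Σ (x_i·y_{i+1} − x_{i+1}·y_i), indices taken mod 4.
Cross-terms: 8, 2, -2, 4  ⇒  Σ = 12
Area = |Σ|/2 = 6.
Net area = 246 − 6 = 240.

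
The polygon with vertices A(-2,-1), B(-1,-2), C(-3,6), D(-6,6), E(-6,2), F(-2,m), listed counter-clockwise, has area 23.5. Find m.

Write out the shoelace sum; only the two edges meeting at F involve m:
2·Area = [((-6)·m − (-2)·2) + ((-2)·(-1) − (-2)·m)] + 33
       = -4·m + 39 = 47
⇒ m = -2.

-2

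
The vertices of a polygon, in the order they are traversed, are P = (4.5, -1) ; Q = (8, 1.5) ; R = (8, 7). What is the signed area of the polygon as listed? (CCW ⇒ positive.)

9.625

Apply the surveyor's formula: 2A = Σ (x_i·y_{i+1} − x_{i+1}·y_i), indices taken mod 3.
P→Q: (4.5)(1.5) − (8)(-1) = 14.75
Q→R: (8)(7) − (8)(1.5) = 44
R→P: (8)(-1) − (4.5)(7) = -39.5
Σ = 19.25
Signed area = Σ/2 = 9.625 (positive ⇒ counter-clockwise traversal).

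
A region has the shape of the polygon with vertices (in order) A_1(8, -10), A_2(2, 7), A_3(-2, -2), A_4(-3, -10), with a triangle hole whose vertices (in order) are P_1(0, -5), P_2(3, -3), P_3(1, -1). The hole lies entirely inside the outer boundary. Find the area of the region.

100

Outer boundary:
Apply the shoelace (surveyor's) formula: 2A = Σ (x_i·y_{i+1} − x_{i+1}·y_i), indices taken mod 4.
Σ = (76) + (10) + (14) + (110) = 210
Area = |Σ|/2 = 105.
Hole:
Apply the shoelace formula: 2A = Σ (x_i·y_{i+1} − x_{i+1}·y_i), indices taken mod 3.
Cross-terms: 15, 0, -5  ⇒  Σ = 10
Area = |Σ|/2 = 5.
Net area = 105 − 5 = 100.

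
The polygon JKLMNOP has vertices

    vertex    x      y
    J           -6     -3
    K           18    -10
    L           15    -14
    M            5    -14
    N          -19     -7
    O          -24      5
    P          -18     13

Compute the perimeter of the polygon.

108

|JK| = √((24)² + (-7)²) = √625 = 25
|KL| = √((-3)² + (-4)²) = √25 = 5
|LM| = √((-10)² + (0)²) = √100 = 10
|MN| = √((-24)² + (7)²) = √625 = 25
|NO| = √((-5)² + (12)²) = √169 = 13
|OP| = √((6)² + (8)²) = √100 = 10
|PJ| = √((12)² + (-16)²) = √400 = 20
Perimeter = 25 + 5 + 10 + 25 + 13 + 10 + 20 = 108.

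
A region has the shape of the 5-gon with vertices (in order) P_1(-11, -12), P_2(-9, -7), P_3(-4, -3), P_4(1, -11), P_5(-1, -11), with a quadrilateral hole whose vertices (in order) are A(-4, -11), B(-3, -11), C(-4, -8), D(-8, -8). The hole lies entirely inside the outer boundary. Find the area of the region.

Outer boundary:
Apply the shoelace formula: 2A = Σ (x_i·y_{i+1} − x_{i+1}·y_i), indices taken mod 5.
Cross-terms: -31, -1, 47, -22, -109  ⇒  Σ = -116
Area = |Σ|/2 = 58.
Hole:
Apply the shoelace (surveyor's) formula: 2A = Σ (x_i·y_{i+1} − x_{i+1}·y_i), indices taken mod 4.
Σ = (11) + (-20) + (-32) + (56) = 15
Area = |Σ|/2 = 7.5.
Net area = 58 − 7.5 = 50.5.

50.5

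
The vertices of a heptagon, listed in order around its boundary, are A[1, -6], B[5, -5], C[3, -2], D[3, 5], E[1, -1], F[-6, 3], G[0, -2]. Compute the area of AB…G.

Apply the shoelace formula: 2A = Σ (x_i·y_{i+1} − x_{i+1}·y_i), indices taken mod 7.
Σ = (25) + (5) + (21) + (-8) + (-3) + (12) + (2) = 54
Area = |Σ|/2 = 27.

27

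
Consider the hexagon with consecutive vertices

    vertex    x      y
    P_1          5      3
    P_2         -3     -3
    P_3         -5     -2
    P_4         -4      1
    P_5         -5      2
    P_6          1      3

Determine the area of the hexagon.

30

Apply the surveyor's formula: 2A = Σ (x_i·y_{i+1} − x_{i+1}·y_i), indices taken mod 6.
Σ = (-6) + (-9) + (-13) + (-3) + (-17) + (-12) = -60
Area = |Σ|/2 = 30.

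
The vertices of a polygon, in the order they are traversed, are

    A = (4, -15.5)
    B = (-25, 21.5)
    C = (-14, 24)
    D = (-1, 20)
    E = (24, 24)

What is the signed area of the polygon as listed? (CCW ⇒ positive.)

-914.25

Apply the surveyor's formula: 2A = Σ (x_i·y_{i+1} − x_{i+1}·y_i), indices taken mod 5.
Σ = (-301.5) + (-299) + (-256) + (-504) + (-468) = -1828.5
Signed area = Σ/2 = -914.25 (negative ⇒ clockwise traversal).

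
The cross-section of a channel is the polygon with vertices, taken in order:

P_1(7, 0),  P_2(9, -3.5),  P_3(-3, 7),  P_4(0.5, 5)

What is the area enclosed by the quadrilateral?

12.75

Σ = (-24.5) + (52.5) + (-18.5) + (-35) = -25.5
Area = |Σ|/2 = 12.75.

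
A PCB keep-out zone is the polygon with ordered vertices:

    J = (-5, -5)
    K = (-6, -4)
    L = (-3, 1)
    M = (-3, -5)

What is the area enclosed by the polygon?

Apply the shoelace (surveyor's) formula: 2A = Σ (x_i·y_{i+1} − x_{i+1}·y_i), indices taken mod 4.
J→K: (-5)(-4) − (-6)(-5) = -10
K→L: (-6)(1) − (-3)(-4) = -18
L→M: (-3)(-5) − (-3)(1) = 18
M→J: (-3)(-5) − (-5)(-5) = -10
Σ = -20
Area = |Σ|/2 = 10.

10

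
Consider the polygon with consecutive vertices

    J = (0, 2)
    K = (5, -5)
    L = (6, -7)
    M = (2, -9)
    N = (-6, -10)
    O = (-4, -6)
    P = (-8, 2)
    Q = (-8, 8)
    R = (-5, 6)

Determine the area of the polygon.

127.5

Apply Gauss's area formula: 2A = Σ (x_i·y_{i+1} − x_{i+1}·y_i), indices taken mod 9.
Σ = (-10) + (-5) + (-40) + (-74) + (-4) + (-56) + (-48) + (-8) + (-10) = -255
Area = |Σ|/2 = 127.5.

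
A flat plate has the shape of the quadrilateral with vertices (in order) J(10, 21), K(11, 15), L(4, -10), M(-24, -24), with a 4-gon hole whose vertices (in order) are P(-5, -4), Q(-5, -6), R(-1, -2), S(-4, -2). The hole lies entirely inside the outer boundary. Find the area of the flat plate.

Outer boundary:
Σ = (-81) + (-170) + (-336) + (-264) = -851
Area = |Σ|/2 = 425.5.
Hole:
Σ = (10) + (4) + (-6) + (6) = 14
Area = |Σ|/2 = 7.
Net area = 425.5 − 7 = 418.5.

418.5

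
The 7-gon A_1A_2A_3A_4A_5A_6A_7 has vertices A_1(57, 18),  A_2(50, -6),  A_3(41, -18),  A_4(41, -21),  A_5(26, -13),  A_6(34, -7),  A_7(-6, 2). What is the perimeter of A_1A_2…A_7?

176

|A_1A_2| = √((-7)² + (-24)²) = √625 = 25
|A_2A_3| = √((-9)² + (-12)²) = √225 = 15
|A_3A_4| = √((0)² + (-3)²) = √9 = 3
|A_4A_5| = √((-15)² + (8)²) = √289 = 17
|A_5A_6| = √((8)² + (6)²) = √100 = 10
|A_6A_7| = √((-40)² + (9)²) = √1681 = 41
|A_7A_1| = √((63)² + (16)²) = √4225 = 65
Perimeter = 25 + 15 + 3 + 17 + 10 + 41 + 65 = 176.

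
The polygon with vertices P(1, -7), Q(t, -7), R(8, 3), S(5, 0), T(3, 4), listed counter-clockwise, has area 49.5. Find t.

7

Write out the shoelace sum; only the two edges meeting at Q involve t:
2·Area = [(1·(-7) − t·(-7)) + (t·3 − 8·(-7))] + -20
       = 10·t + 29 = 99
⇒ t = 7.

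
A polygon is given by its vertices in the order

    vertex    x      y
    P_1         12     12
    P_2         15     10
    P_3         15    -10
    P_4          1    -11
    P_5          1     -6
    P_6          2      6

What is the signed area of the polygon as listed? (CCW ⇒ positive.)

Σ = (-60) + (-300) + (-155) + (5) + (18) + (-48) = -540
Signed area = Σ/2 = -270 (negative ⇒ clockwise traversal).

-270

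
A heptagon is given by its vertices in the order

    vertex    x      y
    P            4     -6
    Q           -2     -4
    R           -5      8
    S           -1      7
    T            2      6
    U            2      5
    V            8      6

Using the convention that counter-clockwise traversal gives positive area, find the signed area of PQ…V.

-106.5

Σ = (-28) + (-36) + (-27) + (-20) + (-2) + (-28) + (-72) = -213
Signed area = Σ/2 = -106.5 (negative ⇒ clockwise traversal).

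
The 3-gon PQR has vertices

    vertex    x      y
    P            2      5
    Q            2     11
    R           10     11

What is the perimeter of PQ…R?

24

|PQ| = √((0)² + (6)²) = √36 = 6
|QR| = √((8)² + (0)²) = √64 = 8
|RP| = √((-8)² + (-6)²) = √100 = 10
Perimeter = 6 + 8 + 10 = 24.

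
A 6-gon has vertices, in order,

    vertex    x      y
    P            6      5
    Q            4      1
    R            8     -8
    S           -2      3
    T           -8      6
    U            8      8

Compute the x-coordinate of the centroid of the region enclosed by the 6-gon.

Apply the shoelace formula. First the cross-terms c_i = x_i·y_{i+1} − x_{i+1}·y_i:
  -14, -40, 8, 12, -112, -8  ⇒  2A = -154, A = -77.
Then Σ (x_i + x_{i+1})·c_i = -804, so x̄ = -804 / (6·(-77)) = 134/77.

134/77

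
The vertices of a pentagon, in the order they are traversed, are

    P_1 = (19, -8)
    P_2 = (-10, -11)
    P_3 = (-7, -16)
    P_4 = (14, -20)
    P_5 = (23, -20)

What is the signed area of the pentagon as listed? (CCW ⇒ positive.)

Cross-terms: -289, 83, 364, 180, 196  ⇒  Σ = 534
Signed area = Σ/2 = 267 (positive ⇒ counter-clockwise traversal).

267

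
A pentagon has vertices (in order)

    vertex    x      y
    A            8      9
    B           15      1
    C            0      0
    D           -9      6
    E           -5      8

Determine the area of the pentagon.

139

Σ = (-127) + (0) + (0) + (-42) + (-109) = -278
Area = |Σ|/2 = 139.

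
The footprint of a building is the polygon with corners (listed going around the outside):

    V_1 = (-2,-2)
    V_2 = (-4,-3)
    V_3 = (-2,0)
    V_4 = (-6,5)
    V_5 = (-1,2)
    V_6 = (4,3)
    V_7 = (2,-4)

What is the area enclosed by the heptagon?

Apply the shoelace (surveyor's) formula: 2A = Σ (x_i·y_{i+1} − x_{i+1}·y_i), indices taken mod 7.
Cross-terms: -2, -6, -10, -7, -11, -22, -12  ⇒  Σ = -70
Area = |Σ|/2 = 35.

35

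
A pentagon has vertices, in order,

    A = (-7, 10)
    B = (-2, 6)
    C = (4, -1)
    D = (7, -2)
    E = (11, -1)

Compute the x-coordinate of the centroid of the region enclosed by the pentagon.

275/73

Apply the shoelace (surveyor's) formula. First the cross-terms c_i = x_i·y_{i+1} − x_{i+1}·y_i:
  -22, -22, -1, 15, 103  ⇒  2A = 73, A = 36.5.
Then Σ (x_i + x_{i+1})·c_i = 825, so x̄ = 825 / (6·36.5) = 275/73.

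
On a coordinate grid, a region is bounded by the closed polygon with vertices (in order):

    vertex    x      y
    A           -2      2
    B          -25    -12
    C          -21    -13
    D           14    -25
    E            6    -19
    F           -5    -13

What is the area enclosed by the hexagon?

264.5

Apply Gauss's area formula: 2A = Σ (x_i·y_{i+1} − x_{i+1}·y_i), indices taken mod 6.
Σ = (74) + (73) + (707) + (-116) + (-173) + (-36) = 529
Area = |Σ|/2 = 264.5.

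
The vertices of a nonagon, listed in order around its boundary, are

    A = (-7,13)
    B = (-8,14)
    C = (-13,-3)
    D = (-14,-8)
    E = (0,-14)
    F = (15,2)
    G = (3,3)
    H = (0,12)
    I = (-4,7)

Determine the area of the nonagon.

Σ = (6) + (206) + (62) + (196) + (210) + (39) + (36) + (48) + (-3) = 800
Area = |Σ|/2 = 400.

400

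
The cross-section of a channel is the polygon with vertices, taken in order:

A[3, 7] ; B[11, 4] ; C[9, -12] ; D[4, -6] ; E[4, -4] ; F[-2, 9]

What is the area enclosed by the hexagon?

Apply the surveyor's formula: 2A = Σ (x_i·y_{i+1} − x_{i+1}·y_i), indices taken mod 6.
Σ = (-65) + (-168) + (-6) + (8) + (28) + (-41) = -244
Area = |Σ|/2 = 122.

122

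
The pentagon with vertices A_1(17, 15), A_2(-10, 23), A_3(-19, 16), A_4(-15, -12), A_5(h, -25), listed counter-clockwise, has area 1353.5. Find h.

23

The doubled signed area Σ (x_i y_{i+1} − x_{i+1} y_i) is linear in h.
With h=0 it equals 2086; the coefficient of h is 27 (from the two edges through A_5).
So 27·h + 2086 = 2·1353.5 = 2707 ⇒ h = 23.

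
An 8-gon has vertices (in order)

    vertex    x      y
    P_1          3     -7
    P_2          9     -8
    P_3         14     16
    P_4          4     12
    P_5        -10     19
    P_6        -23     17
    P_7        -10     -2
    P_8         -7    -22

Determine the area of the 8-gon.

699.5

P_1→P_2: (3)(-8) − (9)(-7) = 39
P_2→P_3: (9)(16) − (14)(-8) = 256
P_3→P_4: (14)(12) − (4)(16) = 104
P_4→P_5: (4)(19) − (-10)(12) = 196
P_5→P_6: (-10)(17) − (-23)(19) = 267
P_6→P_7: (-23)(-2) − (-10)(17) = 216
P_7→P_8: (-10)(-22) − (-7)(-2) = 206
P_8→P_1: (-7)(-7) − (3)(-22) = 115
Σ = 1399
Area = |Σ|/2 = 699.5.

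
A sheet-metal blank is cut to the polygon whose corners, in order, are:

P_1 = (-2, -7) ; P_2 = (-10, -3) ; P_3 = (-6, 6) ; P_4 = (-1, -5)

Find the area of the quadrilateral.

Cross-terms: -64, -78, 36, -3  ⇒  Σ = -109
Area = |Σ|/2 = 54.5.

54.5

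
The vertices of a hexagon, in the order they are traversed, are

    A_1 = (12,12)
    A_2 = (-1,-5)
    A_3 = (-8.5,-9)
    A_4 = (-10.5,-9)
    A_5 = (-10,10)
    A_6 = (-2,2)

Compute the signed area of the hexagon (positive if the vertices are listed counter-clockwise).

-171.25

Apply the surveyor's formula: 2A = Σ (x_i·y_{i+1} − x_{i+1}·y_i), indices taken mod 6.
Cross-terms: -48, -33.5, -18, -195, 0, -48  ⇒  Σ = -342.5
Signed area = Σ/2 = -171.25 (negative ⇒ clockwise traversal).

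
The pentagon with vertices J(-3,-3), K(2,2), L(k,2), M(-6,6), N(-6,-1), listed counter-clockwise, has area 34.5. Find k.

-1

Write out the shoelace sum; only the two edges meeting at L involve k:
2·Area = [(2·2 − k·2) + (k·6 − (-6)·2)] + 57
       = 4·k + 73 = 69
⇒ k = -1.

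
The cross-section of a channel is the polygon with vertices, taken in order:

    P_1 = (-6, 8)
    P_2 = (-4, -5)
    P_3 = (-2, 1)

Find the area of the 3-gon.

Σ = (62) + (-14) + (-10) = 38
Area = |Σ|/2 = 19.

19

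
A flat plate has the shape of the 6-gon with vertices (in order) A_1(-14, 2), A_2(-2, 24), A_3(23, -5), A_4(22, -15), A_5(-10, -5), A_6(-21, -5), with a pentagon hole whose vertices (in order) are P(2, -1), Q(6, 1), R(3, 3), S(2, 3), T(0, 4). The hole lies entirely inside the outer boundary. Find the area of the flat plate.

755

Outer boundary:
Apply Gauss's area formula: 2A = Σ (x_i·y_{i+1} − x_{i+1}·y_i), indices taken mod 6.
Σ = (-332) + (-542) + (-235) + (-260) + (-55) + (-112) = -1536
Area = |Σ|/2 = 768.
Hole:
Apply the surveyor's formula: 2A = Σ (x_i·y_{i+1} − x_{i+1}·y_i), indices taken mod 5.
P→Q: (2)(1) − (6)(-1) = 8
Q→R: (6)(3) − (3)(1) = 15
R→S: (3)(3) − (2)(3) = 3
S→T: (2)(4) − (0)(3) = 8
T→P: (0)(-1) − (2)(4) = -8
Σ = 26
Area = |Σ|/2 = 13.
Net area = 768 − 13 = 755.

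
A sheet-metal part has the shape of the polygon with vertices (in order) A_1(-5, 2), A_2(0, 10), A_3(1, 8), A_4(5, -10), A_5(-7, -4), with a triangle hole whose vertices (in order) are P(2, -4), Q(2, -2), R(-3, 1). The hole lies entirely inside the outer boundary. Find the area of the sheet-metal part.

Outer boundary:
Apply the surveyor's formula: 2A = Σ (x_i·y_{i+1} − x_{i+1}·y_i), indices taken mod 5.
A_1→A_2: (-5)(10) − (0)(2) = -50
A_2→A_3: (0)(8) − (1)(10) = -10
A_3→A_4: (1)(-10) − (5)(8) = -50
A_4→A_5: (5)(-4) − (-7)(-10) = -90
A_5→A_1: (-7)(2) − (-5)(-4) = -34
Σ = -234
Area = |Σ|/2 = 117.
Hole:
Apply the shoelace (surveyor's) formula: 2A = Σ (x_i·y_{i+1} − x_{i+1}·y_i), indices taken mod 3.
Σ = (4) + (-4) + (10) = 10
Area = |Σ|/2 = 5.
Net area = 117 − 5 = 112.

112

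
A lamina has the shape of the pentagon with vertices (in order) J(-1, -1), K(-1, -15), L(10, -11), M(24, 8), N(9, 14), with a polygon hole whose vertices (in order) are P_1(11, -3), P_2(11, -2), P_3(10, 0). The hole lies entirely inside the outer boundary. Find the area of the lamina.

Outer boundary:
Apply the surveyor's formula: 2A = Σ (x_i·y_{i+1} − x_{i+1}·y_i), indices taken mod 5.
Σ = (14) + (161) + (344) + (264) + (5) = 788
Area = |Σ|/2 = 394.
Hole:
Cross-terms: 11, 20, -30  ⇒  Σ = 1
Area = |Σ|/2 = 0.5.
Net area = 394 − 0.5 = 393.5.

393.5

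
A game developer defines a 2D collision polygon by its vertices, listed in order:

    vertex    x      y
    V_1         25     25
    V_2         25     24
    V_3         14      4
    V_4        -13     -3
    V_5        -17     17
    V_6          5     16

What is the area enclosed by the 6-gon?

Σ = (-25) + (-236) + (10) + (-272) + (-357) + (-275) = -1155
Area = |Σ|/2 = 577.5.

577.5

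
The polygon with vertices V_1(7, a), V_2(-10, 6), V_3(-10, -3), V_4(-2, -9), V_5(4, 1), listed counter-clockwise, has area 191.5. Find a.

10

The doubled signed area Σ (x_i y_{i+1} − x_{i+1} y_i) is linear in a.
With a=0 it equals 243; the coefficient of a is 14 (from the two edges through V_1).
So 14·a + 243 = 2·191.5 = 383 ⇒ a = 10.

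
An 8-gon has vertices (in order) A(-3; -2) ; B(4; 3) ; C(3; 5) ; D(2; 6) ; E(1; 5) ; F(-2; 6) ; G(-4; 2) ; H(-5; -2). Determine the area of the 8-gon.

Apply Gauss's area formula: 2A = Σ (x_i·y_{i+1} − x_{i+1}·y_i), indices taken mod 8.
A→B: (-3)(3) − (4)(-2) = -1
B→C: (4)(5) − (3)(3) = 11
C→D: (3)(6) − (2)(5) = 8
D→E: (2)(5) − (1)(6) = 4
E→F: (1)(6) − (-2)(5) = 16
F→G: (-2)(2) − (-4)(6) = 20
G→H: (-4)(-2) − (-5)(2) = 18
H→A: (-5)(-2) − (-3)(-2) = 4
Σ = 80
Area = |Σ|/2 = 40.

40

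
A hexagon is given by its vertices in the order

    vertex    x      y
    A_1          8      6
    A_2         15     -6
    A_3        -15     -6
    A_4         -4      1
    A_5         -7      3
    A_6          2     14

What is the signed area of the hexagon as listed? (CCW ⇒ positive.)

Apply the surveyor's formula: 2A = Σ (x_i·y_{i+1} − x_{i+1}·y_i), indices taken mod 6.
A_1→A_2: (8)(-6) − (15)(6) = -138
A_2→A_3: (15)(-6) − (-15)(-6) = -180
A_3→A_4: (-15)(1) − (-4)(-6) = -39
A_4→A_5: (-4)(3) − (-7)(1) = -5
A_5→A_6: (-7)(14) − (2)(3) = -104
A_6→A_1: (2)(6) − (8)(14) = -100
Σ = -566
Signed area = Σ/2 = -283 (negative ⇒ clockwise traversal).

-283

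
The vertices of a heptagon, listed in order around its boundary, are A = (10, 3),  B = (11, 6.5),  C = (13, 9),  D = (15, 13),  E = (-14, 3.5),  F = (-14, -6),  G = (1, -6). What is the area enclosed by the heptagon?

A→B: (10)(6.5) − (11)(3) = 32
B→C: (11)(9) − (13)(6.5) = 14.5
C→D: (13)(13) − (15)(9) = 34
D→E: (15)(3.5) − (-14)(13) = 234.5
E→F: (-14)(-6) − (-14)(3.5) = 133
F→G: (-14)(-6) − (1)(-6) = 90
G→A: (1)(3) − (10)(-6) = 63
Σ = 601
Area = |Σ|/2 = 300.5.

300.5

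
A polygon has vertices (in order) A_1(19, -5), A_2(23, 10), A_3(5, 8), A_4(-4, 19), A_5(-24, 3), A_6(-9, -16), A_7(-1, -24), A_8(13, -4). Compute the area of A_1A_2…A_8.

974

A_1→A_2: (19)(10) − (23)(-5) = 305
A_2→A_3: (23)(8) − (5)(10) = 134
A_3→A_4: (5)(19) − (-4)(8) = 127
A_4→A_5: (-4)(3) − (-24)(19) = 444
A_5→A_6: (-24)(-16) − (-9)(3) = 411
A_6→A_7: (-9)(-24) − (-1)(-16) = 200
A_7→A_8: (-1)(-4) − (13)(-24) = 316
A_8→A_1: (13)(-5) − (19)(-4) = 11
Σ = 1948
Area = |Σ|/2 = 974.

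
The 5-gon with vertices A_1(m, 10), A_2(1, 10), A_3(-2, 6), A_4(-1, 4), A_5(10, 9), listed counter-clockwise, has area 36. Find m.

7

The doubled signed area Σ (x_i y_{i+1} − x_{i+1} y_i) is linear in m.
With m=0 it equals 65; the coefficient of m is 1 (from the two edges through A_1).
So 1·m + 65 = 2·36 = 72 ⇒ m = 7.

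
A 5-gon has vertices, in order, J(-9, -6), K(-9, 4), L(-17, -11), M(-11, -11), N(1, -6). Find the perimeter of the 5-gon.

|JK| = √((0)² + (10)²) = √100 = 10
|KL| = √((-8)² + (-15)²) = √289 = 17
|LM| = √((6)² + (0)²) = √36 = 6
|MN| = √((12)² + (5)²) = √169 = 13
|NJ| = √((-10)² + (0)²) = √100 = 10
Perimeter = 10 + 17 + 6 + 13 + 10 = 56.

56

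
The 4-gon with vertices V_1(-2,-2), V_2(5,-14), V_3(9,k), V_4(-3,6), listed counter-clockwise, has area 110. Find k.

Write out the shoelace sum; only the two edges meeting at V_3 involve k:
2·Area = [(5·k − 9·(-14)) + (9·6 − (-3)·k)] + 56
       = 8·k + 236 = 220
⇒ k = -2.

-2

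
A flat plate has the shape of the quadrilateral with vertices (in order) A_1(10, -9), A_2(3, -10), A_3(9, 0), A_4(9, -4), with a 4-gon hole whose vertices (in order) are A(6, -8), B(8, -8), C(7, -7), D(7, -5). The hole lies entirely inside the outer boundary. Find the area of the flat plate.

Outer boundary:
Cross-terms: -73, 90, -36, -41  ⇒  Σ = -60
Area = |Σ|/2 = 30.
Hole:
Σ = (16) + (0) + (14) + (-26) = 4
Area = |Σ|/2 = 2.
Net area = 30 − 2 = 28.

28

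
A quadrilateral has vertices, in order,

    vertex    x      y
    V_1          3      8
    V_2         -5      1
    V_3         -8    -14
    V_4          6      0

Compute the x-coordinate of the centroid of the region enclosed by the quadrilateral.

-76/69

Apply Gauss's area formula. First the cross-terms c_i = x_i·y_{i+1} − x_{i+1}·y_i:
  43, 78, 84, 48  ⇒  2A = 253, A = 126.5.
Then Σ (x_i + x_{i+1})·c_i = -836, so x̄ = -836 / (6·126.5) = -76/69.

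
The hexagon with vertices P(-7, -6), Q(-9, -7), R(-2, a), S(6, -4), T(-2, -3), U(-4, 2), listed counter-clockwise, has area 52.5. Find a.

-8

The doubled signed area Σ (x_i y_{i+1} − x_{i+1} y_i) is linear in a.
With a=0 it equals -15; the coefficient of a is -15 (from the two edges through R).
So -15·a + -15 = 2·52.5 = 105 ⇒ a = -8.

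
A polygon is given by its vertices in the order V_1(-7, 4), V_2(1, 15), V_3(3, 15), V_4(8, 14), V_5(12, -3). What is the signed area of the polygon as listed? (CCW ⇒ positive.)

Apply the surveyor's formula: 2A = Σ (x_i·y_{i+1} − x_{i+1}·y_i), indices taken mod 5.
Σ = (-109) + (-30) + (-78) + (-192) + (27) = -382
Signed area = Σ/2 = -191 (negative ⇒ clockwise traversal).

-191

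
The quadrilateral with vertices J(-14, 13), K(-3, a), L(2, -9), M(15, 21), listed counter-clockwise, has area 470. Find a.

The doubled signed area Σ (x_i y_{i+1} − x_{i+1} y_i) is linear in a.
With a=0 it equals 732; the coefficient of a is -16 (from the two edges through K).
So -16·a + 732 = 2·470 = 940 ⇒ a = -13.

-13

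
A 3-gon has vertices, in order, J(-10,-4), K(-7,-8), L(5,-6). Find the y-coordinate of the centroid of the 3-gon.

Apply Gauss's area formula. First the cross-terms c_i = x_i·y_{i+1} − x_{i+1}·y_i:
  52, 82, -80  ⇒  2A = 54, A = 27.
Then Σ (y_i + y_{i+1})·c_i = -972, so ȳ = -972 / (6·27) = -6.

-6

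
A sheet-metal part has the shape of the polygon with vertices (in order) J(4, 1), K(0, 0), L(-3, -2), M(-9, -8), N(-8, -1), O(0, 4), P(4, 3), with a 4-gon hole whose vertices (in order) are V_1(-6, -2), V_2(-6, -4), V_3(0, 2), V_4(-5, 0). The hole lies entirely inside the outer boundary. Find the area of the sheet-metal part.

42.5

Outer boundary:
J→K: (4)(0) − (0)(1) = 0
K→L: (0)(-2) − (-3)(0) = 0
L→M: (-3)(-8) − (-9)(-2) = 6
M→N: (-9)(-1) − (-8)(-8) = -55
N→O: (-8)(4) − (0)(-1) = -32
O→P: (0)(3) − (4)(4) = -16
P→J: (4)(1) − (4)(3) = -8
Σ = -105
Area = |Σ|/2 = 52.5.
Hole:
Apply the shoelace formula: 2A = Σ (x_i·y_{i+1} − x_{i+1}·y_i), indices taken mod 4.
Cross-terms: 12, -12, 10, 10  ⇒  Σ = 20
Area = |Σ|/2 = 10.
Net area = 52.5 − 10 = 42.5.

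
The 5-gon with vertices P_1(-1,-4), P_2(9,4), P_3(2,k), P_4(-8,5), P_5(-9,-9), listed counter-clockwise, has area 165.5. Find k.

Write out the shoelace sum; only the two edges meeting at P_3 involve k:
2·Area = [(9·k − 2·4) + (2·5 − (-8)·k)] + 176
       = 17·k + 178 = 331
⇒ k = 9.

9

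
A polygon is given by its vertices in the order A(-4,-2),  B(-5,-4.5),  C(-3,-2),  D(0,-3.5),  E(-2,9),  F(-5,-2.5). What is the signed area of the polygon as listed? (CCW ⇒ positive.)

29

Σ = (8) + (-3.5) + (10.5) + (-7) + (50) + (0) = 58
Signed area = Σ/2 = 29 (positive ⇒ counter-clockwise traversal).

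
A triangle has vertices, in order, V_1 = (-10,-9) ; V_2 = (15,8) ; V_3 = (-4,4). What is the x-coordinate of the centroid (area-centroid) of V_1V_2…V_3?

Apply the shoelace (surveyor's) formula. First the cross-terms c_i = x_i·y_{i+1} − x_{i+1}·y_i:
  55, 92, 76  ⇒  2A = 223, A = 111.5.
Then Σ (x_i + x_{i+1})·c_i = 223, so x̄ = 223 / (6·111.5) = 1/3.

1/3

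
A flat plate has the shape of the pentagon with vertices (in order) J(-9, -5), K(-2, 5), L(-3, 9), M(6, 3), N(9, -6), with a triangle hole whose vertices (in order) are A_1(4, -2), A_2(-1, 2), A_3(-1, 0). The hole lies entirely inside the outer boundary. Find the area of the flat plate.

136.5

Outer boundary:
Apply Gauss's area formula: 2A = Σ (x_i·y_{i+1} − x_{i+1}·y_i), indices taken mod 5.
Cross-terms: -55, -3, -63, -63, -99  ⇒  Σ = -283
Area = |Σ|/2 = 141.5.
Hole:
Apply Gauss's area formula: 2A = Σ (x_i·y_{i+1} − x_{i+1}·y_i), indices taken mod 3.
Σ = (6) + (2) + (2) = 10
Area = |Σ|/2 = 5.
Net area = 141.5 − 5 = 136.5.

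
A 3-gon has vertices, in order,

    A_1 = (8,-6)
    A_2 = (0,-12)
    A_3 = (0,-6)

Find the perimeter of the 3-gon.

|A_1A_2| = √((-8)² + (-6)²) = √100 = 10
|A_2A_3| = √((0)² + (6)²) = √36 = 6
|A_3A_1| = √((8)² + (0)²) = √64 = 8
Perimeter = 10 + 6 + 8 = 24.

24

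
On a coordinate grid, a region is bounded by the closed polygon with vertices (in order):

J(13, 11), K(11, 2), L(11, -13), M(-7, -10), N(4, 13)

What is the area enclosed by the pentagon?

Σ = (-95) + (-165) + (-201) + (-51) + (-125) = -637
Area = |Σ|/2 = 318.5.

318.5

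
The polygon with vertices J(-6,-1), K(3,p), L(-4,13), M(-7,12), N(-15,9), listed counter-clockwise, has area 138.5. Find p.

-3

The doubled signed area Σ (x_i y_{i+1} − x_{i+1} y_i) is linear in p.
With p=0 it equals 271; the coefficient of p is -2 (from the two edges through K).
So -2·p + 271 = 2·138.5 = 277 ⇒ p = -3.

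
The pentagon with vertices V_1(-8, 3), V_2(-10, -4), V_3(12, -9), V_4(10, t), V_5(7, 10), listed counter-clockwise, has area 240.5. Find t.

Write out the shoelace sum; only the two edges meeting at V_4 involve t:
2·Area = [(12·t − 10·(-9)) + (10·10 − 7·t)] + 301
       = 5·t + 491 = 481
⇒ t = -2.

-2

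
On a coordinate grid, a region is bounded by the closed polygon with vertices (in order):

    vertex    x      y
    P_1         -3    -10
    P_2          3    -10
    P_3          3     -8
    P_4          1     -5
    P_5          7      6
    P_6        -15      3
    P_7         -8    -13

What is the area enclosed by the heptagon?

235.5

Apply the shoelace (surveyor's) formula: 2A = Σ (x_i·y_{i+1} − x_{i+1}·y_i), indices taken mod 7.
Cross-terms: 60, 6, -7, 41, 111, 219, 41  ⇒  Σ = 471
Area = |Σ|/2 = 235.5.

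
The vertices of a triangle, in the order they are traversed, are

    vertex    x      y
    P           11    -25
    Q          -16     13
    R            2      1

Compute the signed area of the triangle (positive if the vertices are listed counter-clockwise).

-180

Apply Gauss's area formula: 2A = Σ (x_i·y_{i+1} − x_{i+1}·y_i), indices taken mod 3.
Cross-terms: -257, -42, -61  ⇒  Σ = -360
Signed area = Σ/2 = -180 (negative ⇒ clockwise traversal).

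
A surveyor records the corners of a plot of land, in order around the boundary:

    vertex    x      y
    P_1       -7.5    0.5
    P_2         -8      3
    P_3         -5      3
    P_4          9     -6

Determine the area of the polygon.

32.5

Cross-terms: -18.5, -9, 3, -40.5  ⇒  Σ = -65
Area = |Σ|/2 = 32.5.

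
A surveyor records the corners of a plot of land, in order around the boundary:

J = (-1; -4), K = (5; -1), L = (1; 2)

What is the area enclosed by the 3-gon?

15

Apply Gauss's area formula: 2A = Σ (x_i·y_{i+1} − x_{i+1}·y_i), indices taken mod 3.
Cross-terms: 21, 11, -2  ⇒  Σ = 30
Area = |Σ|/2 = 15.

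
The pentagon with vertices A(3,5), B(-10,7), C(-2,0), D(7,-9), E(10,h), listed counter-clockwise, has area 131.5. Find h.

5

The doubled signed area Σ (x_i y_{i+1} − x_{i+1} y_i) is linear in h.
With h=0 it equals 243; the coefficient of h is 4 (from the two edges through E).
So 4·h + 243 = 2·131.5 = 263 ⇒ h = 5.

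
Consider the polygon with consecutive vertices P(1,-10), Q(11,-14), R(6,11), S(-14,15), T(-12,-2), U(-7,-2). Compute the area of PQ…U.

Apply the surveyor's formula: 2A = Σ (x_i·y_{i+1} − x_{i+1}·y_i), indices taken mod 6.
Cross-terms: 96, 205, 244, 208, 10, 72  ⇒  Σ = 835
Area = |Σ|/2 = 417.5.

417.5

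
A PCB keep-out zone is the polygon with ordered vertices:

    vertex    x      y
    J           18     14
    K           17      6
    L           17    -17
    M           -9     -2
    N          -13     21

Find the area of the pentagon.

Apply the surveyor's formula: 2A = Σ (x_i·y_{i+1} − x_{i+1}·y_i), indices taken mod 5.
Cross-terms: -130, -391, -187, -215, -560  ⇒  Σ = -1483
Area = |Σ|/2 = 741.5.

741.5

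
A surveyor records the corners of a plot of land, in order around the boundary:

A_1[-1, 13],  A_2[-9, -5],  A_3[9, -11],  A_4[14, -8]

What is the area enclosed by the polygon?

Cross-terms: 122, 144, 82, 174  ⇒  Σ = 522
Area = |Σ|/2 = 261.

261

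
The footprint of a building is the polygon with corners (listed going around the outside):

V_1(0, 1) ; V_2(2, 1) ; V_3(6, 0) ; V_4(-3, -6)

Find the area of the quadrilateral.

23.5

V_1→V_2: (0)(1) − (2)(1) = -2
V_2→V_3: (2)(0) − (6)(1) = -6
V_3→V_4: (6)(-6) − (-3)(0) = -36
V_4→V_1: (-3)(1) − (0)(-6) = -3
Σ = -47
Area = |Σ|/2 = 23.5.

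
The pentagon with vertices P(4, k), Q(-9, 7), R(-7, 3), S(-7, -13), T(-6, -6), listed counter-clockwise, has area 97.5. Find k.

15

The doubled signed area Σ (x_i y_{i+1} − x_{i+1} y_i) is linear in k.
With k=0 it equals 150; the coefficient of k is 3 (from the two edges through P).
So 3·k + 150 = 2·97.5 = 195 ⇒ k = 15.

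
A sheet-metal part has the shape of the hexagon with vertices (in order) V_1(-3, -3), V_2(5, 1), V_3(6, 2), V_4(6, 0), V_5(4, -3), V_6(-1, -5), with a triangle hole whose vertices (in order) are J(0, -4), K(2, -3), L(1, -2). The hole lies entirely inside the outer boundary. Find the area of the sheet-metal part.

Outer boundary:
Apply Gauss's area formula: 2A = Σ (x_i·y_{i+1} − x_{i+1}·y_i), indices taken mod 6.
Σ = (12) + (4) + (-12) + (-18) + (-23) + (-12) = -49
Area = |Σ|/2 = 24.5.
Hole:
Apply Gauss's area formula: 2A = Σ (x_i·y_{i+1} − x_{i+1}·y_i), indices taken mod 3.
Σ = (8) + (-1) + (-4) = 3
Area = |Σ|/2 = 1.5.
Net area = 24.5 − 1.5 = 23.

23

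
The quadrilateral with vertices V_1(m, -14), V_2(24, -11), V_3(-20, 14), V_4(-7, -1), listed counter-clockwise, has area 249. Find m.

17

Write out the shoelace sum; only the two edges meeting at V_1 involve m:
2·Area = [((-7)·(-14) − m·(-1)) + (m·(-11) − 24·(-14))] + 234
       = -10·m + 668 = 498
⇒ m = 17.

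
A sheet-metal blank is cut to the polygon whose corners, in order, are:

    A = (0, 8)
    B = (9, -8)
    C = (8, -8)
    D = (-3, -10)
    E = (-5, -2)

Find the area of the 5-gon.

134

Apply the shoelace (surveyor's) formula: 2A = Σ (x_i·y_{i+1} − x_{i+1}·y_i), indices taken mod 5.
Σ = (-72) + (-8) + (-104) + (-44) + (-40) = -268
Area = |Σ|/2 = 134.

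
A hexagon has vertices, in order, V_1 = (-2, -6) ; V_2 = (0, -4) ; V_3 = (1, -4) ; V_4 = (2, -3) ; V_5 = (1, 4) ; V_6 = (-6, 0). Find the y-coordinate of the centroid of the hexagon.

Apply the shoelace formula. First the cross-terms c_i = x_i·y_{i+1} − x_{i+1}·y_i:
  8, 4, 5, 11, 24, 36  ⇒  2A = 88, A = 44.
Then Σ (y_i + y_{i+1})·c_i = -256, so ȳ = -256 / (6·44) = -32/33.

-32/33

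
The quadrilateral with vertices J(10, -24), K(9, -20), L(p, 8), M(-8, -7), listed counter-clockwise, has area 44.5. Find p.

-25

The doubled signed area Σ (x_i y_{i+1} − x_{i+1} y_i) is linear in p.
With p=0 it equals 414; the coefficient of p is 13 (from the two edges through L).
So 13·p + 414 = 2·44.5 = 89 ⇒ p = -25.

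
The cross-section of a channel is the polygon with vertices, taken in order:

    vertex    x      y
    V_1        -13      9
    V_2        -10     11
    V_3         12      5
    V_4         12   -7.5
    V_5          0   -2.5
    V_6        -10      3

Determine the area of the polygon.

245.5

Apply the shoelace (surveyor's) formula: 2A = Σ (x_i·y_{i+1} − x_{i+1}·y_i), indices taken mod 6.
V_1→V_2: (-13)(11) − (-10)(9) = -53
V_2→V_3: (-10)(5) − (12)(11) = -182
V_3→V_4: (12)(-7.5) − (12)(5) = -150
V_4→V_5: (12)(-2.5) − (0)(-7.5) = -30
V_5→V_6: (0)(3) − (-10)(-2.5) = -25
V_6→V_1: (-10)(9) − (-13)(3) = -51
Σ = -491
Area = |Σ|/2 = 245.5.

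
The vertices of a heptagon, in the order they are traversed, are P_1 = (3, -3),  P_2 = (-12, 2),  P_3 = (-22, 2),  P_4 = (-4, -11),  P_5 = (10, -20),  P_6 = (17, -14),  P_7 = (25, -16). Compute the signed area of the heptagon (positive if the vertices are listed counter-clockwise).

Apply the shoelace (surveyor's) formula: 2A = Σ (x_i·y_{i+1} − x_{i+1}·y_i), indices taken mod 7.
Σ = (-30) + (20) + (250) + (190) + (200) + (78) + (-27) = 681
Signed area = Σ/2 = 340.5 (positive ⇒ counter-clockwise traversal).

340.5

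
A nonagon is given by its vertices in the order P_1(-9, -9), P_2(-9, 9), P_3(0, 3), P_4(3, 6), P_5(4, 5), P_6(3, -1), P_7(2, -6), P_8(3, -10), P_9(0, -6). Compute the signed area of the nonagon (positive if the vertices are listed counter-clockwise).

-158

Σ = (-162) + (-27) + (-9) + (-9) + (-19) + (-16) + (-2) + (-18) + (-54) = -316
Signed area = Σ/2 = -158 (negative ⇒ clockwise traversal).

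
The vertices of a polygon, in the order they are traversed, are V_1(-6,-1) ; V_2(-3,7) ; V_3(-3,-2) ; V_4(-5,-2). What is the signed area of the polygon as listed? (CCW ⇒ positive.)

Σ = (-45) + (27) + (-4) + (-7) = -29
Signed area = Σ/2 = -14.5 (negative ⇒ clockwise traversal).

-14.5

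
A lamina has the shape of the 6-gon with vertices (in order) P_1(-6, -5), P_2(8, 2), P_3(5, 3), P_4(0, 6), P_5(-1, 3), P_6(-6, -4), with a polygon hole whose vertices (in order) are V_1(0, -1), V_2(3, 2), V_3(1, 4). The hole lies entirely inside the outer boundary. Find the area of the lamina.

47

Outer boundary:
Cross-terms: 28, 14, 30, 6, 22, 6  ⇒  Σ = 106
Area = |Σ|/2 = 53.
Hole:
Apply Gauss's area formula: 2A = Σ (x_i·y_{i+1} − x_{i+1}·y_i), indices taken mod 3.
Σ = (3) + (10) + (-1) = 12
Area = |Σ|/2 = 6.
Net area = 53 − 6 = 47.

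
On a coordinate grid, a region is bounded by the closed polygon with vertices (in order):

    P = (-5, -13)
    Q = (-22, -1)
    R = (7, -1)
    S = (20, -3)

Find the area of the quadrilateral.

264

Apply the shoelace (surveyor's) formula: 2A = Σ (x_i·y_{i+1} − x_{i+1}·y_i), indices taken mod 4.
Σ = (-281) + (29) + (-1) + (-275) = -528
Area = |Σ|/2 = 264.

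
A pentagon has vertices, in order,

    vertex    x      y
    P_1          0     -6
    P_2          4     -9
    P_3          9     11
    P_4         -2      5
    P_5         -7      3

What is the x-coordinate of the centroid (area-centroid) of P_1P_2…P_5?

Apply the shoelace formula. First the cross-terms c_i = x_i·y_{i+1} − x_{i+1}·y_i:
  24, 125, 67, 29, 42  ⇒  2A = 287, A = 143.5.
Then Σ (x_i + x_{i+1})·c_i = 1635, so x̄ = 1635 / (6·143.5) = 545/287.

545/287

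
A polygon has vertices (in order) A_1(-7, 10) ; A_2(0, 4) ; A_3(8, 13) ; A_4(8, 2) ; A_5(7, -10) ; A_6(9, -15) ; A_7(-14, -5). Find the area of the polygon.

Apply the shoelace formula: 2A = Σ (x_i·y_{i+1} − x_{i+1}·y_i), indices taken mod 7.
A_1→A_2: (-7)(4) − (0)(10) = -28
A_2→A_3: (0)(13) − (8)(4) = -32
A_3→A_4: (8)(2) − (8)(13) = -88
A_4→A_5: (8)(-10) − (7)(2) = -94
A_5→A_6: (7)(-15) − (9)(-10) = -15
A_6→A_7: (9)(-5) − (-14)(-15) = -255
A_7→A_1: (-14)(10) − (-7)(-5) = -175
Σ = -687
Area = |Σ|/2 = 343.5.

343.5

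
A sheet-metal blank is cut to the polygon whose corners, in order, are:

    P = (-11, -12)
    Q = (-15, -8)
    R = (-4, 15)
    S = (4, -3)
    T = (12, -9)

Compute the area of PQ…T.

Apply the shoelace formula: 2A = Σ (x_i·y_{i+1} − x_{i+1}·y_i), indices taken mod 5.
Σ = (-92) + (-257) + (-48) + (0) + (-243) = -640
Area = |Σ|/2 = 320.

320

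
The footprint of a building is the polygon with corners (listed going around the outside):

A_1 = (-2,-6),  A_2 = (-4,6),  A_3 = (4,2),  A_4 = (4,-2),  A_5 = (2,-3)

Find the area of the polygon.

55

Σ = (-36) + (-32) + (-16) + (-8) + (-18) = -110
Area = |Σ|/2 = 55.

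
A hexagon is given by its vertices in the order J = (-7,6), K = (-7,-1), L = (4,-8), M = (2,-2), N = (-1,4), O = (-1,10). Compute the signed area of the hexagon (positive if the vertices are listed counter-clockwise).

J→K: (-7)(-1) − (-7)(6) = 49
K→L: (-7)(-8) − (4)(-1) = 60
L→M: (4)(-2) − (2)(-8) = 8
M→N: (2)(4) − (-1)(-2) = 6
N→O: (-1)(10) − (-1)(4) = -6
O→J: (-1)(6) − (-7)(10) = 64
Σ = 181
Signed area = Σ/2 = 90.5 (positive ⇒ counter-clockwise traversal).

90.5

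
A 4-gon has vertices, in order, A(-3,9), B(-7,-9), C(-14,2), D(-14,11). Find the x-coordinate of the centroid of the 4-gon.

-2383/269

Apply the shoelace formula. First the cross-terms c_i = x_i·y_{i+1} − x_{i+1}·y_i:
  90, -140, -126, -93  ⇒  2A = -269, A = -134.5.
Then Σ (x_i + x_{i+1})·c_i = 7149, so x̄ = 7149 / (6·(-134.5)) = -2383/269.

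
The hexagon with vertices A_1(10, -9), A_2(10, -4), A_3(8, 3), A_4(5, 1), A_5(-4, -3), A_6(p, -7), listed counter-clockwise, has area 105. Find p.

-3

The doubled signed area Σ (x_i y_{i+1} − x_{i+1} y_i) is linear in p.
With p=0 it equals 192; the coefficient of p is -6 (from the two edges through A_6).
So -6·p + 192 = 2·105 = 210 ⇒ p = -3.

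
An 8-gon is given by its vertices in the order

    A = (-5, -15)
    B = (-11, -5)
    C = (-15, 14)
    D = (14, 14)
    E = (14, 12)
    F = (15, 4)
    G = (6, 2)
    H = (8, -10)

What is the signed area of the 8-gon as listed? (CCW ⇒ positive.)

Apply the shoelace (surveyor's) formula: 2A = Σ (x_i·y_{i+1} − x_{i+1}·y_i), indices taken mod 8.
Σ = (-140) + (-229) + (-406) + (-28) + (-124) + (6) + (-76) + (-170) = -1167
Signed area = Σ/2 = -583.5 (negative ⇒ clockwise traversal).

-583.5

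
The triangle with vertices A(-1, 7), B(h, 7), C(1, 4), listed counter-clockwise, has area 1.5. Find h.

The doubled signed area Σ (x_i y_{i+1} − x_{i+1} y_i) is linear in h.
With h=0 it equals -3; the coefficient of h is -3 (from the two edges through B).
So -3·h + -3 = 2·1.5 = 3 ⇒ h = -2.

-2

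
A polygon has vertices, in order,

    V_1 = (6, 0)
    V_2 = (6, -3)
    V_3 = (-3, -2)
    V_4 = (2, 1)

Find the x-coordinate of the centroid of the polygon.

82/33

Apply the surveyor's formula. First the cross-terms c_i = x_i·y_{i+1} − x_{i+1}·y_i:
  -18, -21, 1, -6  ⇒  2A = -44, A = -22.
Then Σ (x_i + x_{i+1})·c_i = -328, so x̄ = -328 / (6·(-22)) = 82/33.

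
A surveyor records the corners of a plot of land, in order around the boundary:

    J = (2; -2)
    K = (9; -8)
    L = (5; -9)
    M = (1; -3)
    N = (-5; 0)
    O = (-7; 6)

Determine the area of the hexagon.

Σ = (2) + (-41) + (-6) + (-15) + (-30) + (2) = -88
Area = |Σ|/2 = 44.

44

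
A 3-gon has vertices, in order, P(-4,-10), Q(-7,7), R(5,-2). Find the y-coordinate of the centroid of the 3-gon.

Apply Gauss's area formula. First the cross-terms c_i = x_i·y_{i+1} − x_{i+1}·y_i:
  -98, -21, -58  ⇒  2A = -177, A = -88.5.
Then Σ (y_i + y_{i+1})·c_i = 885, so ȳ = 885 / (6·(-88.5)) = -5/3.

-5/3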